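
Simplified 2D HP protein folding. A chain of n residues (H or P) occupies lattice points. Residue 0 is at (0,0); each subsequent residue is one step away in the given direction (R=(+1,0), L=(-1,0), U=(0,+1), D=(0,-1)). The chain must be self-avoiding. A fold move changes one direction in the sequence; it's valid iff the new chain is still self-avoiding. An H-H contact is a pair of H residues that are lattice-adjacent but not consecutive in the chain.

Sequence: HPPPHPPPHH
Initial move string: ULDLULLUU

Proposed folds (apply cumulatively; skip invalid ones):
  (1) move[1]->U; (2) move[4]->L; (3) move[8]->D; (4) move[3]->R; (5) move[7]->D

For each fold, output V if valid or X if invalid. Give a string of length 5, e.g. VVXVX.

Initial: ULDLULLUU -> [(0, 0), (0, 1), (-1, 1), (-1, 0), (-2, 0), (-2, 1), (-3, 1), (-4, 1), (-4, 2), (-4, 3)]
Fold 1: move[1]->U => UUDLULLUU INVALID (collision), skipped
Fold 2: move[4]->L => ULDLLLLUU VALID
Fold 3: move[8]->D => ULDLLLLUD INVALID (collision), skipped
Fold 4: move[3]->R => ULDRLLLUU INVALID (collision), skipped
Fold 5: move[7]->D => ULDLLLLDU INVALID (collision), skipped

Answer: XVXXX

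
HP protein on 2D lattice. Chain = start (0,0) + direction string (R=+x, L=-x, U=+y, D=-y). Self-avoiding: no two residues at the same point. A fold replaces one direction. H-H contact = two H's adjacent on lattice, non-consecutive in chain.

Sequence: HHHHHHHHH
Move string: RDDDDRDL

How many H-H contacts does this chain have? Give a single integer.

Positions: [(0, 0), (1, 0), (1, -1), (1, -2), (1, -3), (1, -4), (2, -4), (2, -5), (1, -5)]
H-H contact: residue 5 @(1,-4) - residue 8 @(1, -5)

Answer: 1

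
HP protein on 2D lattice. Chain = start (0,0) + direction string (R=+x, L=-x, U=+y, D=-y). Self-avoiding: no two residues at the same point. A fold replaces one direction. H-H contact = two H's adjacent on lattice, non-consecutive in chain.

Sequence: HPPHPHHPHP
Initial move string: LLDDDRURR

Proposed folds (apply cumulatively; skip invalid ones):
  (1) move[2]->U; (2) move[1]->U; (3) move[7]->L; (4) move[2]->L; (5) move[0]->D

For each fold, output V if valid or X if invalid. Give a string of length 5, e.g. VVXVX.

Initial: LLDDDRURR -> [(0, 0), (-1, 0), (-2, 0), (-2, -1), (-2, -2), (-2, -3), (-1, -3), (-1, -2), (0, -2), (1, -2)]
Fold 1: move[2]->U => LLUDDRURR INVALID (collision), skipped
Fold 2: move[1]->U => LUDDDRURR INVALID (collision), skipped
Fold 3: move[7]->L => LLDDDRULR INVALID (collision), skipped
Fold 4: move[2]->L => LLLDDRURR VALID
Fold 5: move[0]->D => DLLDDRURR VALID

Answer: XXXVV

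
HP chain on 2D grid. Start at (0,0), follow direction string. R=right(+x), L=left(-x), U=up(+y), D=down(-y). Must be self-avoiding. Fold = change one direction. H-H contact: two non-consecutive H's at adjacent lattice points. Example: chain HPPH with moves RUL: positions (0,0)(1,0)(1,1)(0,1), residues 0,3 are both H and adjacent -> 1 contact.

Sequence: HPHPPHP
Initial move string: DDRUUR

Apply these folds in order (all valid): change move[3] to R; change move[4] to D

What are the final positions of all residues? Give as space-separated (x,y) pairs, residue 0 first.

Initial moves: DDRUUR
Fold: move[3]->R => DDRRUR (positions: [(0, 0), (0, -1), (0, -2), (1, -2), (2, -2), (2, -1), (3, -1)])
Fold: move[4]->D => DDRRDR (positions: [(0, 0), (0, -1), (0, -2), (1, -2), (2, -2), (2, -3), (3, -3)])

Answer: (0,0) (0,-1) (0,-2) (1,-2) (2,-2) (2,-3) (3,-3)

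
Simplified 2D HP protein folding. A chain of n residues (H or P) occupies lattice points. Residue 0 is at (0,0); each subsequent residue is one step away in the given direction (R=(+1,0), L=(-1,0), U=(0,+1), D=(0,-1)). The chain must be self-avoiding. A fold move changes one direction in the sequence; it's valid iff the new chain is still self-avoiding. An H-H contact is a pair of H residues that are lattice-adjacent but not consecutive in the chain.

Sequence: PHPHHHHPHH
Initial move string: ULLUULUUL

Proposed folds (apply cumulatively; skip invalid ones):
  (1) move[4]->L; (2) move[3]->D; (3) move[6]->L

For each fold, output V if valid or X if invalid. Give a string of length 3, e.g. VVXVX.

Initial: ULLUULUUL -> [(0, 0), (0, 1), (-1, 1), (-2, 1), (-2, 2), (-2, 3), (-3, 3), (-3, 4), (-3, 5), (-4, 5)]
Fold 1: move[4]->L => ULLULLUUL VALID
Fold 2: move[3]->D => ULLDLLUUL VALID
Fold 3: move[6]->L => ULLDLLLUL VALID

Answer: VVV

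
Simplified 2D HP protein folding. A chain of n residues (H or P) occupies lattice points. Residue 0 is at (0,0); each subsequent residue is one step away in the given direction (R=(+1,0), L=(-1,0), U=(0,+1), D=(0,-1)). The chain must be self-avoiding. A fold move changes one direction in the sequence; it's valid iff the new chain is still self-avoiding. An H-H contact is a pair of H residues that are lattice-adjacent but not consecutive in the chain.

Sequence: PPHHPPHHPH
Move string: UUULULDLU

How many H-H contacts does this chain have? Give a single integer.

Answer: 1

Derivation:
Positions: [(0, 0), (0, 1), (0, 2), (0, 3), (-1, 3), (-1, 4), (-2, 4), (-2, 3), (-3, 3), (-3, 4)]
H-H contact: residue 6 @(-2,4) - residue 9 @(-3, 4)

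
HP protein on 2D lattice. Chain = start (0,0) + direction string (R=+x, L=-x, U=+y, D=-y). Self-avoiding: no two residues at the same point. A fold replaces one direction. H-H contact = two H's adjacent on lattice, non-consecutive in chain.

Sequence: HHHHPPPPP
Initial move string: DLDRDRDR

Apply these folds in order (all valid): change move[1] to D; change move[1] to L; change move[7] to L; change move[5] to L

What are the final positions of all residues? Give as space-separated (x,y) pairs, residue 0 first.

Initial moves: DLDRDRDR
Fold: move[1]->D => DDDRDRDR (positions: [(0, 0), (0, -1), (0, -2), (0, -3), (1, -3), (1, -4), (2, -4), (2, -5), (3, -5)])
Fold: move[1]->L => DLDRDRDR (positions: [(0, 0), (0, -1), (-1, -1), (-1, -2), (0, -2), (0, -3), (1, -3), (1, -4), (2, -4)])
Fold: move[7]->L => DLDRDRDL (positions: [(0, 0), (0, -1), (-1, -1), (-1, -2), (0, -2), (0, -3), (1, -3), (1, -4), (0, -4)])
Fold: move[5]->L => DLDRDLDL (positions: [(0, 0), (0, -1), (-1, -1), (-1, -2), (0, -2), (0, -3), (-1, -3), (-1, -4), (-2, -4)])

Answer: (0,0) (0,-1) (-1,-1) (-1,-2) (0,-2) (0,-3) (-1,-3) (-1,-4) (-2,-4)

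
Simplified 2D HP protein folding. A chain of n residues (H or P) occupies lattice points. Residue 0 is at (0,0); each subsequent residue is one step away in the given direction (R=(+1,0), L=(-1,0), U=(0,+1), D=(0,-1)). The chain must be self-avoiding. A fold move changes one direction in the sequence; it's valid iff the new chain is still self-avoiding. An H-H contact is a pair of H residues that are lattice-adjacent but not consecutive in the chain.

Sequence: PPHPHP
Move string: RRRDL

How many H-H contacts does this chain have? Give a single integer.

Answer: 0

Derivation:
Positions: [(0, 0), (1, 0), (2, 0), (3, 0), (3, -1), (2, -1)]
No H-H contacts found.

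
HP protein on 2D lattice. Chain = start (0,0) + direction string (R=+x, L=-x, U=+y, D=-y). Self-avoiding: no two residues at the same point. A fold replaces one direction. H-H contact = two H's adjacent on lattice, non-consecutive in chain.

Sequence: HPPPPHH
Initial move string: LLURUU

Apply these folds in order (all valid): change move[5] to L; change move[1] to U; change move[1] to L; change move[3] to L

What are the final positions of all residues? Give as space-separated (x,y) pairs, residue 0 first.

Answer: (0,0) (-1,0) (-2,0) (-2,1) (-3,1) (-3,2) (-4,2)

Derivation:
Initial moves: LLURUU
Fold: move[5]->L => LLURUL (positions: [(0, 0), (-1, 0), (-2, 0), (-2, 1), (-1, 1), (-1, 2), (-2, 2)])
Fold: move[1]->U => LUURUL (positions: [(0, 0), (-1, 0), (-1, 1), (-1, 2), (0, 2), (0, 3), (-1, 3)])
Fold: move[1]->L => LLURUL (positions: [(0, 0), (-1, 0), (-2, 0), (-2, 1), (-1, 1), (-1, 2), (-2, 2)])
Fold: move[3]->L => LLULUL (positions: [(0, 0), (-1, 0), (-2, 0), (-2, 1), (-3, 1), (-3, 2), (-4, 2)])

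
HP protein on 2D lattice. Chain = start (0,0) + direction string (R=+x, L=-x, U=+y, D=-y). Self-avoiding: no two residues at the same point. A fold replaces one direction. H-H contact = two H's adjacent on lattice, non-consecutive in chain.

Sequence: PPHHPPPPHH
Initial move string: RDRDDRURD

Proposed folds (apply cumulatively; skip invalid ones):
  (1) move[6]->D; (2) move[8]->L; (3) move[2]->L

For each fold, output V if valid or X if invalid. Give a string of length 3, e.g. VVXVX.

Initial: RDRDDRURD -> [(0, 0), (1, 0), (1, -1), (2, -1), (2, -2), (2, -3), (3, -3), (3, -2), (4, -2), (4, -3)]
Fold 1: move[6]->D => RDRDDRDRD VALID
Fold 2: move[8]->L => RDRDDRDRL INVALID (collision), skipped
Fold 3: move[2]->L => RDLDDRDRD VALID

Answer: VXV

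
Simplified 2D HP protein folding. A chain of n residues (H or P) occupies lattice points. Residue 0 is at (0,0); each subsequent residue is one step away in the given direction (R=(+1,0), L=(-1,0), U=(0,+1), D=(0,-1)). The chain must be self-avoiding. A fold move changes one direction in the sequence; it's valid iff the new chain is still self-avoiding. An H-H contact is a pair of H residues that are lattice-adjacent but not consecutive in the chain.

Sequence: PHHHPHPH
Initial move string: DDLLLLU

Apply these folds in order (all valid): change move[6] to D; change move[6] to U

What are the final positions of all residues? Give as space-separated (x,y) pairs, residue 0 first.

Initial moves: DDLLLLU
Fold: move[6]->D => DDLLLLD (positions: [(0, 0), (0, -1), (0, -2), (-1, -2), (-2, -2), (-3, -2), (-4, -2), (-4, -3)])
Fold: move[6]->U => DDLLLLU (positions: [(0, 0), (0, -1), (0, -2), (-1, -2), (-2, -2), (-3, -2), (-4, -2), (-4, -1)])

Answer: (0,0) (0,-1) (0,-2) (-1,-2) (-2,-2) (-3,-2) (-4,-2) (-4,-1)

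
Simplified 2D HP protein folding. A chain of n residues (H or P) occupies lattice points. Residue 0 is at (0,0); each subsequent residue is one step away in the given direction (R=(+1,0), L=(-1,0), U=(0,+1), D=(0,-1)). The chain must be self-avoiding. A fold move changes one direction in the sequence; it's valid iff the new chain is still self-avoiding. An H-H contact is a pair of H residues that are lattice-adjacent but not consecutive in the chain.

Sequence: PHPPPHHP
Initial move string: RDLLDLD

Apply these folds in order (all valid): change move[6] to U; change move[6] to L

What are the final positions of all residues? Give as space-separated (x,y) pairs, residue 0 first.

Initial moves: RDLLDLD
Fold: move[6]->U => RDLLDLU (positions: [(0, 0), (1, 0), (1, -1), (0, -1), (-1, -1), (-1, -2), (-2, -2), (-2, -1)])
Fold: move[6]->L => RDLLDLL (positions: [(0, 0), (1, 0), (1, -1), (0, -1), (-1, -1), (-1, -2), (-2, -2), (-3, -2)])

Answer: (0,0) (1,0) (1,-1) (0,-1) (-1,-1) (-1,-2) (-2,-2) (-3,-2)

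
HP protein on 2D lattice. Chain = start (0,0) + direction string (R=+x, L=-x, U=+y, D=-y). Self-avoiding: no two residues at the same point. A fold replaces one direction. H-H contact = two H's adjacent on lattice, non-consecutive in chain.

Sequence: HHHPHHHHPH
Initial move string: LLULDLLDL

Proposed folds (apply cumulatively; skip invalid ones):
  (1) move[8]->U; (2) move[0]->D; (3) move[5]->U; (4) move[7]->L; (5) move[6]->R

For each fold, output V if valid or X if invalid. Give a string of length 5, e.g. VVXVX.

Answer: XVXVX

Derivation:
Initial: LLULDLLDL -> [(0, 0), (-1, 0), (-2, 0), (-2, 1), (-3, 1), (-3, 0), (-4, 0), (-5, 0), (-5, -1), (-6, -1)]
Fold 1: move[8]->U => LLULDLLDU INVALID (collision), skipped
Fold 2: move[0]->D => DLULDLLDL VALID
Fold 3: move[5]->U => DLULDULDL INVALID (collision), skipped
Fold 4: move[7]->L => DLULDLLLL VALID
Fold 5: move[6]->R => DLULDLRLL INVALID (collision), skipped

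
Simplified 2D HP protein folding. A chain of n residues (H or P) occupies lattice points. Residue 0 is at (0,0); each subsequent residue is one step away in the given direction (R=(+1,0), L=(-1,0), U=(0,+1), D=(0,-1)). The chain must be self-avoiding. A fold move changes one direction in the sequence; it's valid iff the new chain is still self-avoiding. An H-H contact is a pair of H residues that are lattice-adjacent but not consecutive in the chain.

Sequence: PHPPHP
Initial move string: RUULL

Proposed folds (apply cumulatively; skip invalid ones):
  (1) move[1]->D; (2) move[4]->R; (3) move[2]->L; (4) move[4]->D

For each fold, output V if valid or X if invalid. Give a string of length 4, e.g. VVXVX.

Answer: XXVV

Derivation:
Initial: RUULL -> [(0, 0), (1, 0), (1, 1), (1, 2), (0, 2), (-1, 2)]
Fold 1: move[1]->D => RDULL INVALID (collision), skipped
Fold 2: move[4]->R => RUULR INVALID (collision), skipped
Fold 3: move[2]->L => RULLL VALID
Fold 4: move[4]->D => RULLD VALID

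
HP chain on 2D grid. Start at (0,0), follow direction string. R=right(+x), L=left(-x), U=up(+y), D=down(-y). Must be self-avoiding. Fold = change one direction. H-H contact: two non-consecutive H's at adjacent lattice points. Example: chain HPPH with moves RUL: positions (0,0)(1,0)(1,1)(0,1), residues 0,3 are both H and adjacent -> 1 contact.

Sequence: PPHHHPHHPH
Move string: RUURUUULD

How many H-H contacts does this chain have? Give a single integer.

Answer: 1

Derivation:
Positions: [(0, 0), (1, 0), (1, 1), (1, 2), (2, 2), (2, 3), (2, 4), (2, 5), (1, 5), (1, 4)]
H-H contact: residue 6 @(2,4) - residue 9 @(1, 4)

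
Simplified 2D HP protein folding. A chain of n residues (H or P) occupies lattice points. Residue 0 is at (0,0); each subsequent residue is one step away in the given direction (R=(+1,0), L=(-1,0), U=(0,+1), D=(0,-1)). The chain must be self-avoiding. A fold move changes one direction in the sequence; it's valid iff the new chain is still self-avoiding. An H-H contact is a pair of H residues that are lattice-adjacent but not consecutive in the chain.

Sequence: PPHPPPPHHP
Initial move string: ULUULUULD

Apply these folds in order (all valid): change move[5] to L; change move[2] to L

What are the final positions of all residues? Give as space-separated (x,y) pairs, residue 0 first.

Initial moves: ULUULUULD
Fold: move[5]->L => ULUULLULD (positions: [(0, 0), (0, 1), (-1, 1), (-1, 2), (-1, 3), (-2, 3), (-3, 3), (-3, 4), (-4, 4), (-4, 3)])
Fold: move[2]->L => ULLULLULD (positions: [(0, 0), (0, 1), (-1, 1), (-2, 1), (-2, 2), (-3, 2), (-4, 2), (-4, 3), (-5, 3), (-5, 2)])

Answer: (0,0) (0,1) (-1,1) (-2,1) (-2,2) (-3,2) (-4,2) (-4,3) (-5,3) (-5,2)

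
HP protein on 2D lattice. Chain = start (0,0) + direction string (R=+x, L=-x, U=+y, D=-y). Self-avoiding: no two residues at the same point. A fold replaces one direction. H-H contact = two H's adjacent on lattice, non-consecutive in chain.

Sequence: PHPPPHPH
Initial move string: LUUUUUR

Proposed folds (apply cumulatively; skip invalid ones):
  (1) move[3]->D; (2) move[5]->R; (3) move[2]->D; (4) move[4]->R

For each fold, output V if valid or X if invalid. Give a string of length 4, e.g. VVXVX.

Answer: XVXV

Derivation:
Initial: LUUUUUR -> [(0, 0), (-1, 0), (-1, 1), (-1, 2), (-1, 3), (-1, 4), (-1, 5), (0, 5)]
Fold 1: move[3]->D => LUUDUUR INVALID (collision), skipped
Fold 2: move[5]->R => LUUUURR VALID
Fold 3: move[2]->D => LUDUURR INVALID (collision), skipped
Fold 4: move[4]->R => LUUURRR VALID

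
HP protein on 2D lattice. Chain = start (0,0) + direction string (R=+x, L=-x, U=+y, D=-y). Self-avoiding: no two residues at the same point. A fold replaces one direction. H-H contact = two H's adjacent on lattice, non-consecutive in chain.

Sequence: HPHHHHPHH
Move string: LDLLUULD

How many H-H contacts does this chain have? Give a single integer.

Positions: [(0, 0), (-1, 0), (-1, -1), (-2, -1), (-3, -1), (-3, 0), (-3, 1), (-4, 1), (-4, 0)]
H-H contact: residue 5 @(-3,0) - residue 8 @(-4, 0)

Answer: 1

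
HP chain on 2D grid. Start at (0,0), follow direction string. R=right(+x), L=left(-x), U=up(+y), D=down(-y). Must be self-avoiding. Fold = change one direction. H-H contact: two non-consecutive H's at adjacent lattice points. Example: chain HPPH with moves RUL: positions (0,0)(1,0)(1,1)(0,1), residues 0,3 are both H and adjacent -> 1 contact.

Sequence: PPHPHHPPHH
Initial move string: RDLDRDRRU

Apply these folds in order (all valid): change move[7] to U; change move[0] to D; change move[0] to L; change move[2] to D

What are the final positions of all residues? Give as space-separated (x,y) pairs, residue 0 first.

Initial moves: RDLDRDRRU
Fold: move[7]->U => RDLDRDRUU (positions: [(0, 0), (1, 0), (1, -1), (0, -1), (0, -2), (1, -2), (1, -3), (2, -3), (2, -2), (2, -1)])
Fold: move[0]->D => DDLDRDRUU (positions: [(0, 0), (0, -1), (0, -2), (-1, -2), (-1, -3), (0, -3), (0, -4), (1, -4), (1, -3), (1, -2)])
Fold: move[0]->L => LDLDRDRUU (positions: [(0, 0), (-1, 0), (-1, -1), (-2, -1), (-2, -2), (-1, -2), (-1, -3), (0, -3), (0, -2), (0, -1)])
Fold: move[2]->D => LDDDRDRUU (positions: [(0, 0), (-1, 0), (-1, -1), (-1, -2), (-1, -3), (0, -3), (0, -4), (1, -4), (1, -3), (1, -2)])

Answer: (0,0) (-1,0) (-1,-1) (-1,-2) (-1,-3) (0,-3) (0,-4) (1,-4) (1,-3) (1,-2)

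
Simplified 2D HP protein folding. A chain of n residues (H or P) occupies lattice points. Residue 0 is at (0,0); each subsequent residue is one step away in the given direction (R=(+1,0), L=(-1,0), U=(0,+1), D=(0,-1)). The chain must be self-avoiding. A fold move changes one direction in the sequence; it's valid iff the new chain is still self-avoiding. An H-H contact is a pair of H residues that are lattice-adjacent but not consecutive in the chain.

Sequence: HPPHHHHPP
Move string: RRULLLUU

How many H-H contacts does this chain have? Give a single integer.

Positions: [(0, 0), (1, 0), (2, 0), (2, 1), (1, 1), (0, 1), (-1, 1), (-1, 2), (-1, 3)]
H-H contact: residue 0 @(0,0) - residue 5 @(0, 1)

Answer: 1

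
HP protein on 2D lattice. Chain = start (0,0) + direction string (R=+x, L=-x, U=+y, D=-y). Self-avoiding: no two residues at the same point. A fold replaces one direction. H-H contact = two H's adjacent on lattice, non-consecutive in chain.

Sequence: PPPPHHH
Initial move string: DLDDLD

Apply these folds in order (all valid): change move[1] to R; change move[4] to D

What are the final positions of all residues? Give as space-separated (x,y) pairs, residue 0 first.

Initial moves: DLDDLD
Fold: move[1]->R => DRDDLD (positions: [(0, 0), (0, -1), (1, -1), (1, -2), (1, -3), (0, -3), (0, -4)])
Fold: move[4]->D => DRDDDD (positions: [(0, 0), (0, -1), (1, -1), (1, -2), (1, -3), (1, -4), (1, -5)])

Answer: (0,0) (0,-1) (1,-1) (1,-2) (1,-3) (1,-4) (1,-5)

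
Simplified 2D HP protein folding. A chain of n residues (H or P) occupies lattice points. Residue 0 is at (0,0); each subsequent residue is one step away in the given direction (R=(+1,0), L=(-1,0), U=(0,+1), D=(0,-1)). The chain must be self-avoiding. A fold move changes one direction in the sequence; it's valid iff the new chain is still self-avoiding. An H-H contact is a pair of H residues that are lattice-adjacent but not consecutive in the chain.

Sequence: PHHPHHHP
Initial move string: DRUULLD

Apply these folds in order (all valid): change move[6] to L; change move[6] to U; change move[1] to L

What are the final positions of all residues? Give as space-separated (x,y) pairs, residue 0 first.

Answer: (0,0) (0,-1) (-1,-1) (-1,0) (-1,1) (-2,1) (-3,1) (-3,2)

Derivation:
Initial moves: DRUULLD
Fold: move[6]->L => DRUULLL (positions: [(0, 0), (0, -1), (1, -1), (1, 0), (1, 1), (0, 1), (-1, 1), (-2, 1)])
Fold: move[6]->U => DRUULLU (positions: [(0, 0), (0, -1), (1, -1), (1, 0), (1, 1), (0, 1), (-1, 1), (-1, 2)])
Fold: move[1]->L => DLUULLU (positions: [(0, 0), (0, -1), (-1, -1), (-1, 0), (-1, 1), (-2, 1), (-3, 1), (-3, 2)])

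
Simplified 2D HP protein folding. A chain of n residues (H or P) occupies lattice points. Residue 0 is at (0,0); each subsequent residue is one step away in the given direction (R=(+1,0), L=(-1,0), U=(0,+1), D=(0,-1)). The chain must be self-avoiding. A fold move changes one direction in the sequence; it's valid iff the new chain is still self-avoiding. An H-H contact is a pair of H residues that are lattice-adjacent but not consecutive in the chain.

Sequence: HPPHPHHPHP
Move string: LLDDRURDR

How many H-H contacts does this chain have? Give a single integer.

Positions: [(0, 0), (-1, 0), (-2, 0), (-2, -1), (-2, -2), (-1, -2), (-1, -1), (0, -1), (0, -2), (1, -2)]
H-H contact: residue 3 @(-2,-1) - residue 6 @(-1, -1)
H-H contact: residue 5 @(-1,-2) - residue 8 @(0, -2)

Answer: 2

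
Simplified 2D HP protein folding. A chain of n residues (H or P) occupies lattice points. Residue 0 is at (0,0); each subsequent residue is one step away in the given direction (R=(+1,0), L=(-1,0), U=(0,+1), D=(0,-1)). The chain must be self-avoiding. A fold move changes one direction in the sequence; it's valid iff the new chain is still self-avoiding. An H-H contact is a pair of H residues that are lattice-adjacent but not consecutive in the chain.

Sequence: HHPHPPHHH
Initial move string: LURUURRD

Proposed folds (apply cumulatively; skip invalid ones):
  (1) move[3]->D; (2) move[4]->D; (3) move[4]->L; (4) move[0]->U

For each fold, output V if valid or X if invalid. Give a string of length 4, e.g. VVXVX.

Initial: LURUURRD -> [(0, 0), (-1, 0), (-1, 1), (0, 1), (0, 2), (0, 3), (1, 3), (2, 3), (2, 2)]
Fold 1: move[3]->D => LURDURRD INVALID (collision), skipped
Fold 2: move[4]->D => LURUDRRD INVALID (collision), skipped
Fold 3: move[4]->L => LURULRRD INVALID (collision), skipped
Fold 4: move[0]->U => UURUURRD VALID

Answer: XXXV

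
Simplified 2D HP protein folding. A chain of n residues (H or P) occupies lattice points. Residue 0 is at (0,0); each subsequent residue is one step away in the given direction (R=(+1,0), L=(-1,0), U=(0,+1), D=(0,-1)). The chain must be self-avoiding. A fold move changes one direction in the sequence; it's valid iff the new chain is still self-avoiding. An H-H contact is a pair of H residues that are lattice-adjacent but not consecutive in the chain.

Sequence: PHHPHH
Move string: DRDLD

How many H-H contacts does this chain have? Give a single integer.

Answer: 1

Derivation:
Positions: [(0, 0), (0, -1), (1, -1), (1, -2), (0, -2), (0, -3)]
H-H contact: residue 1 @(0,-1) - residue 4 @(0, -2)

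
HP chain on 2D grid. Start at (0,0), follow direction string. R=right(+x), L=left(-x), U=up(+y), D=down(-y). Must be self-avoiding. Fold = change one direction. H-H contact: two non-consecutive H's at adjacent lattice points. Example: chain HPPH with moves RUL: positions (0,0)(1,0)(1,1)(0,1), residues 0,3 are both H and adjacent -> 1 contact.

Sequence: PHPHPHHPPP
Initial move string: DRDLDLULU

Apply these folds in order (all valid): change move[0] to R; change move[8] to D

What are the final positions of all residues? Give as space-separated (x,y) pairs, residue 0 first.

Initial moves: DRDLDLULU
Fold: move[0]->R => RRDLDLULU (positions: [(0, 0), (1, 0), (2, 0), (2, -1), (1, -1), (1, -2), (0, -2), (0, -1), (-1, -1), (-1, 0)])
Fold: move[8]->D => RRDLDLULD (positions: [(0, 0), (1, 0), (2, 0), (2, -1), (1, -1), (1, -2), (0, -2), (0, -1), (-1, -1), (-1, -2)])

Answer: (0,0) (1,0) (2,0) (2,-1) (1,-1) (1,-2) (0,-2) (0,-1) (-1,-1) (-1,-2)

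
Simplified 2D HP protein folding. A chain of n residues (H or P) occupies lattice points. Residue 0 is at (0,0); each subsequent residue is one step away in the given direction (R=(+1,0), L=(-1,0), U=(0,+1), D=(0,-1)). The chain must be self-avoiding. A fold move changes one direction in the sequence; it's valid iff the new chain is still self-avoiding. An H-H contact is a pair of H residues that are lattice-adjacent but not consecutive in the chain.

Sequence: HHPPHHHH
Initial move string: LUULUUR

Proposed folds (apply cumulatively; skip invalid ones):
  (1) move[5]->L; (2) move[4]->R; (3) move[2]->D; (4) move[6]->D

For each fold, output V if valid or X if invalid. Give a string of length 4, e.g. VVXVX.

Answer: XXXX

Derivation:
Initial: LUULUUR -> [(0, 0), (-1, 0), (-1, 1), (-1, 2), (-2, 2), (-2, 3), (-2, 4), (-1, 4)]
Fold 1: move[5]->L => LUULULR INVALID (collision), skipped
Fold 2: move[4]->R => LUULRUR INVALID (collision), skipped
Fold 3: move[2]->D => LUDLUUR INVALID (collision), skipped
Fold 4: move[6]->D => LUULUUD INVALID (collision), skipped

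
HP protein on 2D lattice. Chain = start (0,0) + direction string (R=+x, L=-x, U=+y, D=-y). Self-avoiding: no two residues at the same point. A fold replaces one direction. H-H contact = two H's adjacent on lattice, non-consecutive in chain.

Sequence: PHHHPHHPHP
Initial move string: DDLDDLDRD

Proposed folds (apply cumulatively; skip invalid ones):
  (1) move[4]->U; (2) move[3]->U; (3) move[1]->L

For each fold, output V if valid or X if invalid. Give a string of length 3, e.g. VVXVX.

Answer: XXV

Derivation:
Initial: DDLDDLDRD -> [(0, 0), (0, -1), (0, -2), (-1, -2), (-1, -3), (-1, -4), (-2, -4), (-2, -5), (-1, -5), (-1, -6)]
Fold 1: move[4]->U => DDLDULDRD INVALID (collision), skipped
Fold 2: move[3]->U => DDLUDLDRD INVALID (collision), skipped
Fold 3: move[1]->L => DLLDDLDRD VALID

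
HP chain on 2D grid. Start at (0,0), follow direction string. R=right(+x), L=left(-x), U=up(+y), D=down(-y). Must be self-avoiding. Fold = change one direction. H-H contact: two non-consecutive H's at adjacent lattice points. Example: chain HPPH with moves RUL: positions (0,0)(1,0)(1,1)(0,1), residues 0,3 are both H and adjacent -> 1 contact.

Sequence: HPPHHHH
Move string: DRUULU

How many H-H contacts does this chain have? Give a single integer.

Positions: [(0, 0), (0, -1), (1, -1), (1, 0), (1, 1), (0, 1), (0, 2)]
H-H contact: residue 0 @(0,0) - residue 3 @(1, 0)
H-H contact: residue 0 @(0,0) - residue 5 @(0, 1)

Answer: 2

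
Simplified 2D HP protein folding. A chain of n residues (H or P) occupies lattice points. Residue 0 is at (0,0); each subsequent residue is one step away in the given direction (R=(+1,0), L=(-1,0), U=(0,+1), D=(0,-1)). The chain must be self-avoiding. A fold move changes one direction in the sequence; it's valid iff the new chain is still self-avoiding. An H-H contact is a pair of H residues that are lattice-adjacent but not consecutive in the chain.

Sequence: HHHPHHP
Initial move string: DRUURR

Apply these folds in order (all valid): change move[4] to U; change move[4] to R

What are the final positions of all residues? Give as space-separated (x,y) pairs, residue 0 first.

Initial moves: DRUURR
Fold: move[4]->U => DRUUUR (positions: [(0, 0), (0, -1), (1, -1), (1, 0), (1, 1), (1, 2), (2, 2)])
Fold: move[4]->R => DRUURR (positions: [(0, 0), (0, -1), (1, -1), (1, 0), (1, 1), (2, 1), (3, 1)])

Answer: (0,0) (0,-1) (1,-1) (1,0) (1,1) (2,1) (3,1)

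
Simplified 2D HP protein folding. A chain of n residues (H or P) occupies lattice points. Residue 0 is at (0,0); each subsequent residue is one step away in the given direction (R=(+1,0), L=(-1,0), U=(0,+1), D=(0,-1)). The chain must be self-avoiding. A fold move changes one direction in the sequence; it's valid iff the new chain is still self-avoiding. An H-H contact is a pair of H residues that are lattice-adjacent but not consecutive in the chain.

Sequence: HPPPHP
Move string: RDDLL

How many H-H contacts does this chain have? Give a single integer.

Answer: 0

Derivation:
Positions: [(0, 0), (1, 0), (1, -1), (1, -2), (0, -2), (-1, -2)]
No H-H contacts found.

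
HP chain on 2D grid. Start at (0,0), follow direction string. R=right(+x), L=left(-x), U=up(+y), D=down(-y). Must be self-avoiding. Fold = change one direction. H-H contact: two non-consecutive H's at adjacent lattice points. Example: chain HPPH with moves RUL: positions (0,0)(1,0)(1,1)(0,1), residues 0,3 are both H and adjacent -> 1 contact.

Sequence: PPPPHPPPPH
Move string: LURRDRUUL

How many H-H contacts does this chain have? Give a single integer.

Positions: [(0, 0), (-1, 0), (-1, 1), (0, 1), (1, 1), (1, 0), (2, 0), (2, 1), (2, 2), (1, 2)]
H-H contact: residue 4 @(1,1) - residue 9 @(1, 2)

Answer: 1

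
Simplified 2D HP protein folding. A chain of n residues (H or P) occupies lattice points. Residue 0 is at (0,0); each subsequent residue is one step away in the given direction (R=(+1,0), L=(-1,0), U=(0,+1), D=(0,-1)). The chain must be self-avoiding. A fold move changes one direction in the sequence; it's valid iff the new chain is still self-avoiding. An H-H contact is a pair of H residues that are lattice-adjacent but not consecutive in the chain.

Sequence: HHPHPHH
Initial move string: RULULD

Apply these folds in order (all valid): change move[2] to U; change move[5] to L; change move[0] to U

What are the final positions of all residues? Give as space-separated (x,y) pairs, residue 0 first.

Initial moves: RULULD
Fold: move[2]->U => RUUULD (positions: [(0, 0), (1, 0), (1, 1), (1, 2), (1, 3), (0, 3), (0, 2)])
Fold: move[5]->L => RUUULL (positions: [(0, 0), (1, 0), (1, 1), (1, 2), (1, 3), (0, 3), (-1, 3)])
Fold: move[0]->U => UUUULL (positions: [(0, 0), (0, 1), (0, 2), (0, 3), (0, 4), (-1, 4), (-2, 4)])

Answer: (0,0) (0,1) (0,2) (0,3) (0,4) (-1,4) (-2,4)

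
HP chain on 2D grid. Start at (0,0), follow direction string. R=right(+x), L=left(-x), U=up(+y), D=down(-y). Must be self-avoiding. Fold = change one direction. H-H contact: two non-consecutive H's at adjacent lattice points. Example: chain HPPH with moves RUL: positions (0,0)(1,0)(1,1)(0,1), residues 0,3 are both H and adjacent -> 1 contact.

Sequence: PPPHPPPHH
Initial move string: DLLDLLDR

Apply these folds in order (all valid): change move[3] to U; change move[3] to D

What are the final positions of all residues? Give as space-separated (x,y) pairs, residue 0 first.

Answer: (0,0) (0,-1) (-1,-1) (-2,-1) (-2,-2) (-3,-2) (-4,-2) (-4,-3) (-3,-3)

Derivation:
Initial moves: DLLDLLDR
Fold: move[3]->U => DLLULLDR (positions: [(0, 0), (0, -1), (-1, -1), (-2, -1), (-2, 0), (-3, 0), (-4, 0), (-4, -1), (-3, -1)])
Fold: move[3]->D => DLLDLLDR (positions: [(0, 0), (0, -1), (-1, -1), (-2, -1), (-2, -2), (-3, -2), (-4, -2), (-4, -3), (-3, -3)])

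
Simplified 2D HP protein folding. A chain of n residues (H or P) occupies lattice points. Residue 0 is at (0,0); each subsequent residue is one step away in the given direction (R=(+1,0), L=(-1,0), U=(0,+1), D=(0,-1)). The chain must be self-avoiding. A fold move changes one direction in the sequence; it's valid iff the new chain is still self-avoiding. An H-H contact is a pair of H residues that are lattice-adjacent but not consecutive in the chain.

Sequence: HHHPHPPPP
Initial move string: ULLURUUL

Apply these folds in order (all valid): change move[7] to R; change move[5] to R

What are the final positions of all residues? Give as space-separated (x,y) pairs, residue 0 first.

Initial moves: ULLURUUL
Fold: move[7]->R => ULLURUUR (positions: [(0, 0), (0, 1), (-1, 1), (-2, 1), (-2, 2), (-1, 2), (-1, 3), (-1, 4), (0, 4)])
Fold: move[5]->R => ULLURRUR (positions: [(0, 0), (0, 1), (-1, 1), (-2, 1), (-2, 2), (-1, 2), (0, 2), (0, 3), (1, 3)])

Answer: (0,0) (0,1) (-1,1) (-2,1) (-2,2) (-1,2) (0,2) (0,3) (1,3)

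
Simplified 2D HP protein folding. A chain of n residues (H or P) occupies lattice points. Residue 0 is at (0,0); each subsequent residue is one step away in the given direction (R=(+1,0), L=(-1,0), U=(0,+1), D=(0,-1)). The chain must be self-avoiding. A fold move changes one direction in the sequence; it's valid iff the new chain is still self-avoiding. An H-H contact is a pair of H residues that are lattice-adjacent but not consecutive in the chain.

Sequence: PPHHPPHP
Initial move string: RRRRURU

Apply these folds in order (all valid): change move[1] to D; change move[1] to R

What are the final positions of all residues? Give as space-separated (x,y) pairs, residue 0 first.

Initial moves: RRRRURU
Fold: move[1]->D => RDRRURU (positions: [(0, 0), (1, 0), (1, -1), (2, -1), (3, -1), (3, 0), (4, 0), (4, 1)])
Fold: move[1]->R => RRRRURU (positions: [(0, 0), (1, 0), (2, 0), (3, 0), (4, 0), (4, 1), (5, 1), (5, 2)])

Answer: (0,0) (1,0) (2,0) (3,0) (4,0) (4,1) (5,1) (5,2)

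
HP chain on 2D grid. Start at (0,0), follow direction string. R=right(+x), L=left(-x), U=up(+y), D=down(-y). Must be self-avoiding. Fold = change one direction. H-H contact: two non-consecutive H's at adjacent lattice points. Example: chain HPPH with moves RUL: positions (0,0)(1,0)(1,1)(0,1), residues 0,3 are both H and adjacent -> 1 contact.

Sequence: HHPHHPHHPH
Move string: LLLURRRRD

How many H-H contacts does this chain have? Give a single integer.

Positions: [(0, 0), (-1, 0), (-2, 0), (-3, 0), (-3, 1), (-2, 1), (-1, 1), (0, 1), (1, 1), (1, 0)]
H-H contact: residue 0 @(0,0) - residue 9 @(1, 0)
H-H contact: residue 0 @(0,0) - residue 7 @(0, 1)
H-H contact: residue 1 @(-1,0) - residue 6 @(-1, 1)

Answer: 3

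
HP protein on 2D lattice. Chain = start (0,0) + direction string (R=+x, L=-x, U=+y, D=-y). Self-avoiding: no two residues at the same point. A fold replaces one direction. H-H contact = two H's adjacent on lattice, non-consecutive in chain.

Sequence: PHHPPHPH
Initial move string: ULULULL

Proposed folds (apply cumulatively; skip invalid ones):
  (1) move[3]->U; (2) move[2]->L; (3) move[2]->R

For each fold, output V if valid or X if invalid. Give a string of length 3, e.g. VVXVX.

Answer: VVX

Derivation:
Initial: ULULULL -> [(0, 0), (0, 1), (-1, 1), (-1, 2), (-2, 2), (-2, 3), (-3, 3), (-4, 3)]
Fold 1: move[3]->U => ULUUULL VALID
Fold 2: move[2]->L => ULLUULL VALID
Fold 3: move[2]->R => ULRUULL INVALID (collision), skipped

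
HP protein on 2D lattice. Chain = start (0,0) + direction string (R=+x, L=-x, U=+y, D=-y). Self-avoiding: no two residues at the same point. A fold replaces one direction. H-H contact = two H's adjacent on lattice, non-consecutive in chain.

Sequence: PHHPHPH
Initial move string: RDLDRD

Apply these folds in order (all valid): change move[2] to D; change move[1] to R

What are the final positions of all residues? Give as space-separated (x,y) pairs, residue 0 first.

Initial moves: RDLDRD
Fold: move[2]->D => RDDDRD (positions: [(0, 0), (1, 0), (1, -1), (1, -2), (1, -3), (2, -3), (2, -4)])
Fold: move[1]->R => RRDDRD (positions: [(0, 0), (1, 0), (2, 0), (2, -1), (2, -2), (3, -2), (3, -3)])

Answer: (0,0) (1,0) (2,0) (2,-1) (2,-2) (3,-2) (3,-3)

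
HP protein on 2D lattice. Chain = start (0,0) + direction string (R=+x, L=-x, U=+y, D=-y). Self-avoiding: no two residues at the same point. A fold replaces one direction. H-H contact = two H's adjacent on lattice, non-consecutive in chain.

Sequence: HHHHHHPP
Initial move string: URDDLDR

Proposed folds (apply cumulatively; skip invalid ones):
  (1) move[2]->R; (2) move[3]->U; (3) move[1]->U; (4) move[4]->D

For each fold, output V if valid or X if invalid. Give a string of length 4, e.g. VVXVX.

Initial: URDDLDR -> [(0, 0), (0, 1), (1, 1), (1, 0), (1, -1), (0, -1), (0, -2), (1, -2)]
Fold 1: move[2]->R => URRDLDR VALID
Fold 2: move[3]->U => URRULDR INVALID (collision), skipped
Fold 3: move[1]->U => UURDLDR INVALID (collision), skipped
Fold 4: move[4]->D => URRDDDR VALID

Answer: VXXV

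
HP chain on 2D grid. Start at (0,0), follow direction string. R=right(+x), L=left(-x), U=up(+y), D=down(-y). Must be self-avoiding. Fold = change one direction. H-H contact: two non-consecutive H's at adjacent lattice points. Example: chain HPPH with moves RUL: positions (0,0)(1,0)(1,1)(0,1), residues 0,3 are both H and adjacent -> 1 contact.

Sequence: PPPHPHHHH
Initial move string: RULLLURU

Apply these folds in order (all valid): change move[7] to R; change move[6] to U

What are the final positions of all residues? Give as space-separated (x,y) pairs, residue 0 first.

Initial moves: RULLLURU
Fold: move[7]->R => RULLLURR (positions: [(0, 0), (1, 0), (1, 1), (0, 1), (-1, 1), (-2, 1), (-2, 2), (-1, 2), (0, 2)])
Fold: move[6]->U => RULLLUUR (positions: [(0, 0), (1, 0), (1, 1), (0, 1), (-1, 1), (-2, 1), (-2, 2), (-2, 3), (-1, 3)])

Answer: (0,0) (1,0) (1,1) (0,1) (-1,1) (-2,1) (-2,2) (-2,3) (-1,3)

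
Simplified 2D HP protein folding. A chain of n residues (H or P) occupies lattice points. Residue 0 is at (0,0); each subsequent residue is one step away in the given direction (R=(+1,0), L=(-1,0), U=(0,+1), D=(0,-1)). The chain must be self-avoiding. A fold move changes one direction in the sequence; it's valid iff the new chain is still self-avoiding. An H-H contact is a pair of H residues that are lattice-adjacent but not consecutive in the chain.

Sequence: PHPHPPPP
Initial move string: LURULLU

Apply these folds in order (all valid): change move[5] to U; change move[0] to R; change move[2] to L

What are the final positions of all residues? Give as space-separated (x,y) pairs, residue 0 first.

Answer: (0,0) (1,0) (1,1) (0,1) (0,2) (-1,2) (-1,3) (-1,4)

Derivation:
Initial moves: LURULLU
Fold: move[5]->U => LURULUU (positions: [(0, 0), (-1, 0), (-1, 1), (0, 1), (0, 2), (-1, 2), (-1, 3), (-1, 4)])
Fold: move[0]->R => RURULUU (positions: [(0, 0), (1, 0), (1, 1), (2, 1), (2, 2), (1, 2), (1, 3), (1, 4)])
Fold: move[2]->L => RULULUU (positions: [(0, 0), (1, 0), (1, 1), (0, 1), (0, 2), (-1, 2), (-1, 3), (-1, 4)])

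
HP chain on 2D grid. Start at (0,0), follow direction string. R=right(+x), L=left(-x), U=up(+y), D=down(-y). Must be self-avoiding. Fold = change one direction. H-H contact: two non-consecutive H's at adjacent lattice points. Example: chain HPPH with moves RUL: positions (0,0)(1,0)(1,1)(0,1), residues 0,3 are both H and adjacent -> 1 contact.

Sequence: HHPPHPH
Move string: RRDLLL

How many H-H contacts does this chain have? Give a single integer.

Positions: [(0, 0), (1, 0), (2, 0), (2, -1), (1, -1), (0, -1), (-1, -1)]
H-H contact: residue 1 @(1,0) - residue 4 @(1, -1)

Answer: 1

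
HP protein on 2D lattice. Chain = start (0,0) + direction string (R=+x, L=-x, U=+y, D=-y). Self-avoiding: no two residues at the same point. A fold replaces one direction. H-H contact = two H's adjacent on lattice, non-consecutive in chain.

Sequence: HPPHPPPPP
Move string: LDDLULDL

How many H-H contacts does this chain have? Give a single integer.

Answer: 0

Derivation:
Positions: [(0, 0), (-1, 0), (-1, -1), (-1, -2), (-2, -2), (-2, -1), (-3, -1), (-3, -2), (-4, -2)]
No H-H contacts found.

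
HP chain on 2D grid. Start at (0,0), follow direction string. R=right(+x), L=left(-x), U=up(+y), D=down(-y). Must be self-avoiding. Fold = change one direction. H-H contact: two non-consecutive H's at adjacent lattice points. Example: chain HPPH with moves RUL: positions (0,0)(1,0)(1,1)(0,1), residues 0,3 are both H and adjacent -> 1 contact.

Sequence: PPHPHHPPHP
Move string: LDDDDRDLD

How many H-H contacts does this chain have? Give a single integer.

Answer: 1

Derivation:
Positions: [(0, 0), (-1, 0), (-1, -1), (-1, -2), (-1, -3), (-1, -4), (0, -4), (0, -5), (-1, -5), (-1, -6)]
H-H contact: residue 5 @(-1,-4) - residue 8 @(-1, -5)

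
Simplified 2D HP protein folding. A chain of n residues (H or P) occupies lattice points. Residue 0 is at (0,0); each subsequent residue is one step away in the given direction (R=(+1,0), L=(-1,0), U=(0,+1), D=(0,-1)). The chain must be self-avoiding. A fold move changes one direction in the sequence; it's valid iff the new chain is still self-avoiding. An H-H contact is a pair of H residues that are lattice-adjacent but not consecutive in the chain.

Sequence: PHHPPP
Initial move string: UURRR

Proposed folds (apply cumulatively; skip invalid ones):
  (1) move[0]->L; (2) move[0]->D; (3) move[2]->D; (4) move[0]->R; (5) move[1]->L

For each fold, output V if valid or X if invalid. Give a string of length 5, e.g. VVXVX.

Answer: VXXVX

Derivation:
Initial: UURRR -> [(0, 0), (0, 1), (0, 2), (1, 2), (2, 2), (3, 2)]
Fold 1: move[0]->L => LURRR VALID
Fold 2: move[0]->D => DURRR INVALID (collision), skipped
Fold 3: move[2]->D => LUDRR INVALID (collision), skipped
Fold 4: move[0]->R => RURRR VALID
Fold 5: move[1]->L => RLRRR INVALID (collision), skipped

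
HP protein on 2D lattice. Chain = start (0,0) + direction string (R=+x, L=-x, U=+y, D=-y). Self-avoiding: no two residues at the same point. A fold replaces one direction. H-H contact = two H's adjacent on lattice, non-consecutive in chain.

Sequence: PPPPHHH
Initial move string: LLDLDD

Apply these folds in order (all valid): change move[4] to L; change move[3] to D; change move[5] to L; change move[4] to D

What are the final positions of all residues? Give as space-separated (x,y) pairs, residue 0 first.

Initial moves: LLDLDD
Fold: move[4]->L => LLDLLD (positions: [(0, 0), (-1, 0), (-2, 0), (-2, -1), (-3, -1), (-4, -1), (-4, -2)])
Fold: move[3]->D => LLDDLD (positions: [(0, 0), (-1, 0), (-2, 0), (-2, -1), (-2, -2), (-3, -2), (-3, -3)])
Fold: move[5]->L => LLDDLL (positions: [(0, 0), (-1, 0), (-2, 0), (-2, -1), (-2, -2), (-3, -2), (-4, -2)])
Fold: move[4]->D => LLDDDL (positions: [(0, 0), (-1, 0), (-2, 0), (-2, -1), (-2, -2), (-2, -3), (-3, -3)])

Answer: (0,0) (-1,0) (-2,0) (-2,-1) (-2,-2) (-2,-3) (-3,-3)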